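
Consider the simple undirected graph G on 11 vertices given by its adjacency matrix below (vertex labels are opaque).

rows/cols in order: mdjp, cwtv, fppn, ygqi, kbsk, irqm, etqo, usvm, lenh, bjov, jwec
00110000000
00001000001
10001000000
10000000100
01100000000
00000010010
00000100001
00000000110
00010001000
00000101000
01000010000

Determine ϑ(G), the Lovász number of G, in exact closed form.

11*cos(pi/11)/(cos(pi/11) + 1)

deg(bjov) = 2; N(bjov) = {irqm, usvm}.
deg(usvm) = 2; N(usvm) = {lenh, bjov}.
N(fppn) = {mdjp, kbsk}, |N(fppn)| = 2.
deg(irqm) = 2; N(irqm) = {etqo, bjov}.
11-vertex 2-regular graph: a single 11-cycle (edge-transitive).
Distinct eigenvalues (to 6 d.p.): [2.0, 1.682507, 0.83083, -0.28463, -1.309721, -1.918986].
Lovász (edge-transitive): ϑ = −11·(-2*cos(pi/11))/((2)−(-2*cos(pi/11))) = 11*cos(pi/11)/(cos(pi/11) + 1).
ϑ(G) ≈ 5.3863.
Lovász sandwich 5 ≤ 11*cos(pi/11)/(cos(pi/11) + 1) ≤ 6: both strict.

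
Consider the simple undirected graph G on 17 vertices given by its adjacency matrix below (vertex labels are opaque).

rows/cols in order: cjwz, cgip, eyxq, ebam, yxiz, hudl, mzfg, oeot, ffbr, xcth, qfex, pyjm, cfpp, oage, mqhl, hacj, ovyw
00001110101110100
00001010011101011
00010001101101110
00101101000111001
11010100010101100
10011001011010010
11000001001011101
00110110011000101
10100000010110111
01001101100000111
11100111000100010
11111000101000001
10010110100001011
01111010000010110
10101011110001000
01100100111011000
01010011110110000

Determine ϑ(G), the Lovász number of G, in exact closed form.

sqrt(17)

deg(ebam) = 8; N(ebam) = {eyxq, yxiz, hudl, oeot, pyjm, cfpp, oage, ovyw}.
deg(cfpp) = 8; N(cfpp) = {cjwz, ebam, hudl, mzfg, ffbr, oage, hacj, ovyw}.
N(oeot) = {eyxq, ebam, hudl, mzfg, xcth, qfex, mqhl, ovyw}, |N(oeot)| = 8.
Vertex xcth has 8 neighbors: cgip, yxiz, hudl, oeot, ffbr, mqhl, hacj, ovyw.
17-vertex 8-regular graph: strongly regular (17,8,3,4).
Distinct eigenvalues (to 3 d.p.): [8.0, 1.562, -2.562].
Lovász: ϑ = −17(-sqrt(17)/2 - 1/2)/(8+-(-sqrt(17)/2 - 1/2)) = sqrt(17).
= 4.12311… (decimal).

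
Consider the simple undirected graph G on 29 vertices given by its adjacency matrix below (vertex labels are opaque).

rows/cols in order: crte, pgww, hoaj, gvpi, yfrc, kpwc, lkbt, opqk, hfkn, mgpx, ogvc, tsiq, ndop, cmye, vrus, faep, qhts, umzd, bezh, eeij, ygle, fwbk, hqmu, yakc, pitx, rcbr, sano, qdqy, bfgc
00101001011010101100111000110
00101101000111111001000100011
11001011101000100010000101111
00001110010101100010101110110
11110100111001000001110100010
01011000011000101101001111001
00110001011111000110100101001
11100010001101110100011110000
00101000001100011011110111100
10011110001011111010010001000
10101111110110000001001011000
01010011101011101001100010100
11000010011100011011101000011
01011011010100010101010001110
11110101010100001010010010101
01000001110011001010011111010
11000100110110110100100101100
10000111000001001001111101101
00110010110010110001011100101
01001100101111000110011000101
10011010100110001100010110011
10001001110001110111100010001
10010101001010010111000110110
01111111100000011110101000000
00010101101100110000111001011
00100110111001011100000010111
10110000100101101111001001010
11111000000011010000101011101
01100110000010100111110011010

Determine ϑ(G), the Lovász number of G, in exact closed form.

Vertex tsiq has 14 neighbors: pgww, gvpi, lkbt, opqk, hfkn, ogvc, ndop, cmye, vrus, qhts, eeij, ygle, pitx, sano.
N(vrus) = {crte, pgww, hoaj, gvpi, kpwc, opqk, mgpx, tsiq, qhts, bezh, fwbk, pitx, sano, bfgc}, |N(vrus)| = 14.
Vertex sano has 14 neighbors: crte, hoaj, gvpi, hfkn, tsiq, cmye, vrus, qhts, umzd, bezh, eeij, hqmu, rcbr, qdqy.
Vertex yakc has 14 neighbors: pgww, hoaj, gvpi, yfrc, kpwc, lkbt, opqk, hfkn, faep, qhts, umzd, bezh, ygle, hqmu.
Regular of degree 14 on 29 vertices: strongly regular (29,14,6,7).
The 3 distinct eigenvalues: [14.0, 2.19258, -3.19258].
Lovász: ϑ = −29(-sqrt(29)/2 - 1/2)/(14+-(-sqrt(29)/2 - 1/2)) = sqrt(29).
Numerically 5.385165.

sqrt(29)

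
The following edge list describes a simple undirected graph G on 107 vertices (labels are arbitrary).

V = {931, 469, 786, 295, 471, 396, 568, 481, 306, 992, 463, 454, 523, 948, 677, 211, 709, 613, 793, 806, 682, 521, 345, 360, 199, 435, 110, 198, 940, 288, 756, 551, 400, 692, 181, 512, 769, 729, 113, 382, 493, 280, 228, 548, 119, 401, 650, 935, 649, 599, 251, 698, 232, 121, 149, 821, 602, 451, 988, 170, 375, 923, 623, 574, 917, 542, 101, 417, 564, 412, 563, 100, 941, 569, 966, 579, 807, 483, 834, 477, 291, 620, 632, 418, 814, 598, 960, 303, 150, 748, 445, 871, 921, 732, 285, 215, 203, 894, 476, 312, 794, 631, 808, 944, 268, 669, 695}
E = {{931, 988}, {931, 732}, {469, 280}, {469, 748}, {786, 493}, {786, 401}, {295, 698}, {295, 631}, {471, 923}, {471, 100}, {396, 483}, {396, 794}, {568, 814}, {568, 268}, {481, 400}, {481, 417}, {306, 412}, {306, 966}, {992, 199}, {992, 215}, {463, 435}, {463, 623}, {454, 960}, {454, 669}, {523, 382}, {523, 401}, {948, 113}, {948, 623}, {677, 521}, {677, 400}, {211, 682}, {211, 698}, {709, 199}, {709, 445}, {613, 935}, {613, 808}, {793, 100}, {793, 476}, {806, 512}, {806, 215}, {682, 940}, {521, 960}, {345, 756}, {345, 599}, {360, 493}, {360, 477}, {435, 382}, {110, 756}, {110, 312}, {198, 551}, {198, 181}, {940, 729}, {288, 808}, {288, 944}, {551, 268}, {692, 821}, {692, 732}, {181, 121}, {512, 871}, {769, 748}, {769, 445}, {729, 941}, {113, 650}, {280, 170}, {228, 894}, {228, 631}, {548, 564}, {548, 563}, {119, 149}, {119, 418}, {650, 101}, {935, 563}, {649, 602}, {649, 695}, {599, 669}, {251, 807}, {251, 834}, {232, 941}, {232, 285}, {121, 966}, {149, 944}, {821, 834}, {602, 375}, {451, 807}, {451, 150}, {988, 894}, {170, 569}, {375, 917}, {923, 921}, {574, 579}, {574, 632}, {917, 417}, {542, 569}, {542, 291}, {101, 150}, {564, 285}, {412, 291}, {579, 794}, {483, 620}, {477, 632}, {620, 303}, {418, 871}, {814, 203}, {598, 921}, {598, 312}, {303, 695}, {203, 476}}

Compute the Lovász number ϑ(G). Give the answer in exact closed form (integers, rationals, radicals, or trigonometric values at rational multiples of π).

107*cos(pi/107)/(cos(pi/107) + 1)

N(729) = {940, 941}, |N(729)| = 2.
Vertex 121 has 2 neighbors: 181, 966.
N(602) = {649, 375}, |N(602)| = 2.
deg(598) = 2; N(598) = {921, 312}.
Every vertex has degree 2 (N=107); connected 2-regular on 107 ⇒ C_{107}.
spec(A) ≈ [2.0, 1.99655, 1.98622, 1.96905, 1.94508, 1.91441, 1.87714, 1.8334, 1.78334, 1.72714, 1.66498, 1.59707, 1.52367, 1.44501, 1.36137, 1.27304, 1.18032, 1.08353, 0.983, 0.87909, 0.77214, 0.66254, 0.55065, 0.43686, 0.32157, 0.20516, 0.08805, -0.02936, -0.14667, -0.26348, -0.37938, -0.49397, -0.60685, -0.71765, -0.82597, -0.93145, -1.03371, -1.13241, -1.22721, -1.31777, -1.40379, -1.48498, -1.56104, -1.63173, -1.69679, -1.756, -1.80915, -1.85607, -1.8966, -1.93058, -1.95791, -1.97849, -1.99225, -1.99914] (distinct, 5 d.p.).
λ_max=2, λ_min=-2*cos(pi/107); ϑ = −107·λ_min/(λ_max−λ_min) = 107*cos(pi/107)/(cos(pi/107) + 1).
= 53.48846843… (decimal).
Check 53 ≤ 107*cos(pi/107)/(cos(pi/107) + 1) ≤ 54: both strict.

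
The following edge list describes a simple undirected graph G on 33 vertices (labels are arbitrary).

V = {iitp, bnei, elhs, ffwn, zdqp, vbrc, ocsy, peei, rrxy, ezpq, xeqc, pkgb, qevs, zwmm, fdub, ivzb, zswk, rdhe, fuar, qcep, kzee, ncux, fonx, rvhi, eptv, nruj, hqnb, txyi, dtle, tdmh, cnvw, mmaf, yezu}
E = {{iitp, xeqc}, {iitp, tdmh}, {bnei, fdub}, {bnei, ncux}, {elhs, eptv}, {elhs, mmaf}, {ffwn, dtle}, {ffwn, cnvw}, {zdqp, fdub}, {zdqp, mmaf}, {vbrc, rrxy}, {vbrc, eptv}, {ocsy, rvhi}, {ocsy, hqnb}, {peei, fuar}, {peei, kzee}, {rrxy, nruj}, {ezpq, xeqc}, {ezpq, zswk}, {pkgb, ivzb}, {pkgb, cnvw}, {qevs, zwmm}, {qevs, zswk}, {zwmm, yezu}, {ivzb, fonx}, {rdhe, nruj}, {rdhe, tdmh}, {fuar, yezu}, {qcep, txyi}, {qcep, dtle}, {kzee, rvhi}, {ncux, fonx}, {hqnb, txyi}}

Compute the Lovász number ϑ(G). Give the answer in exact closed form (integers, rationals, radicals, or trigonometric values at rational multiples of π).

33*cos(pi/33)/(cos(pi/33) + 1)

Vertex qcep has 2 neighbors: txyi, dtle.
deg(ivzb) = 2; N(ivzb) = {pkgb, fonx}.
deg(fdub) = 2; N(fdub) = {bnei, zdqp}.
deg(ezpq) = 2; N(ezpq) = {xeqc, zswk}.
Every vertex has degree 2 (N=33); this is C_{33}, the 33-cycle.
A has 17 distinct eigenvalues ≈ [2.0, 1.963857, 1.856736, 1.682507, 1.447468, 1.160114, 0.83083, 0.471518, 0.095164, -0.28463, -0.654136, -1.0, -1.309721, -1.572106, -1.777671, -1.918986, -1.990944].
λ_max=2, λ_min=-2*cos(pi/33); ϑ = −33·λ_min/(λ_max−λ_min) = 33*cos(pi/33)/(cos(pi/33) + 1).
ϑ(G) ≈ 16.4625586.
Check 16 ≤ 33*cos(pi/33)/(cos(pi/33) + 1) ≤ 17: both strict.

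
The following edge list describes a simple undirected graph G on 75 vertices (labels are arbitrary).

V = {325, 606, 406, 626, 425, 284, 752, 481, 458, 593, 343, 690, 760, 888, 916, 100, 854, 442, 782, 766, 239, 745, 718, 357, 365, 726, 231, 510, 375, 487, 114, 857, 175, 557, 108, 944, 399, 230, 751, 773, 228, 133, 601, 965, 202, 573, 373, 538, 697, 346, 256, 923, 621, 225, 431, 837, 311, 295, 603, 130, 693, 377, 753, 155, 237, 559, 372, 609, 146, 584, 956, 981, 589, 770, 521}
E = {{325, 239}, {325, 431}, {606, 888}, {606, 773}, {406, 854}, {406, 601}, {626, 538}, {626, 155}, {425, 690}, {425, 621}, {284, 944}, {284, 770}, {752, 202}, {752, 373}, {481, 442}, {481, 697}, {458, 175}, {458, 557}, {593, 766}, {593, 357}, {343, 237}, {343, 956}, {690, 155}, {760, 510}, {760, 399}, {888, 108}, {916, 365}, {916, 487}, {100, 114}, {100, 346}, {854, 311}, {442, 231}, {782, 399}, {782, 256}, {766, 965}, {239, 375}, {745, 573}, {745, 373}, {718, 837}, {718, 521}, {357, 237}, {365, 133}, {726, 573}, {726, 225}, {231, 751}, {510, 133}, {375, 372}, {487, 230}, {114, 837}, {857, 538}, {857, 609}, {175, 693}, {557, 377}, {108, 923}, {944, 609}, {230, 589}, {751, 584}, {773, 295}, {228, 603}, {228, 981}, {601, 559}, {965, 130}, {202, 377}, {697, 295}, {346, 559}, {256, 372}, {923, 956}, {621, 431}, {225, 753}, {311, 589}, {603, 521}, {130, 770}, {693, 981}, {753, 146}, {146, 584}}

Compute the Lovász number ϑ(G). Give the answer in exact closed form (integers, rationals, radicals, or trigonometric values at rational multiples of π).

N(601) = {406, 559}, |N(601)| = 2.
N(751) = {231, 584}, |N(751)| = 2.
N(425) = {690, 621}, |N(425)| = 2.
Vertex 923 has 2 neighbors: 108, 956.
G on 75 vertices is 2-regular; a single 75-cycle (edge-transitive).
A has 38 distinct eigenvalues ≈ [2.0, 1.992986, 1.971992, 1.937166, 1.888753, 1.827091, 1.752613, 1.665842, 1.567387, 1.457937, 1.338261, 1.209198, 1.071654, 0.926592, 0.775031, 0.618034, 0.456702, 0.292166, 0.125581, -0.041885, -0.209057, -0.374763, -0.53784, -0.697144, -0.851559, -1.0, -1.141427, -1.274848, -1.399327, -1.51399, -1.618034, -1.710729, -1.791424, -1.859553, -1.914639, -1.956295, -1.984229, -1.998246].
Lovász: ϑ = −75(-2*cos(pi/75))/(2+-(-1)*2*cos(pi/75)) = 75*cos(pi/75)/(cos(pi/75) + 1).
ϑ(G) ≈ 37.4835458.
Sandwich: α(G)=37 ≤ ϑ(G)=75*cos(pi/75)/(cos(pi/75) + 1) ≤ χ(Ḡ)=38 (both strict).

75*cos(pi/75)/(cos(pi/75) + 1)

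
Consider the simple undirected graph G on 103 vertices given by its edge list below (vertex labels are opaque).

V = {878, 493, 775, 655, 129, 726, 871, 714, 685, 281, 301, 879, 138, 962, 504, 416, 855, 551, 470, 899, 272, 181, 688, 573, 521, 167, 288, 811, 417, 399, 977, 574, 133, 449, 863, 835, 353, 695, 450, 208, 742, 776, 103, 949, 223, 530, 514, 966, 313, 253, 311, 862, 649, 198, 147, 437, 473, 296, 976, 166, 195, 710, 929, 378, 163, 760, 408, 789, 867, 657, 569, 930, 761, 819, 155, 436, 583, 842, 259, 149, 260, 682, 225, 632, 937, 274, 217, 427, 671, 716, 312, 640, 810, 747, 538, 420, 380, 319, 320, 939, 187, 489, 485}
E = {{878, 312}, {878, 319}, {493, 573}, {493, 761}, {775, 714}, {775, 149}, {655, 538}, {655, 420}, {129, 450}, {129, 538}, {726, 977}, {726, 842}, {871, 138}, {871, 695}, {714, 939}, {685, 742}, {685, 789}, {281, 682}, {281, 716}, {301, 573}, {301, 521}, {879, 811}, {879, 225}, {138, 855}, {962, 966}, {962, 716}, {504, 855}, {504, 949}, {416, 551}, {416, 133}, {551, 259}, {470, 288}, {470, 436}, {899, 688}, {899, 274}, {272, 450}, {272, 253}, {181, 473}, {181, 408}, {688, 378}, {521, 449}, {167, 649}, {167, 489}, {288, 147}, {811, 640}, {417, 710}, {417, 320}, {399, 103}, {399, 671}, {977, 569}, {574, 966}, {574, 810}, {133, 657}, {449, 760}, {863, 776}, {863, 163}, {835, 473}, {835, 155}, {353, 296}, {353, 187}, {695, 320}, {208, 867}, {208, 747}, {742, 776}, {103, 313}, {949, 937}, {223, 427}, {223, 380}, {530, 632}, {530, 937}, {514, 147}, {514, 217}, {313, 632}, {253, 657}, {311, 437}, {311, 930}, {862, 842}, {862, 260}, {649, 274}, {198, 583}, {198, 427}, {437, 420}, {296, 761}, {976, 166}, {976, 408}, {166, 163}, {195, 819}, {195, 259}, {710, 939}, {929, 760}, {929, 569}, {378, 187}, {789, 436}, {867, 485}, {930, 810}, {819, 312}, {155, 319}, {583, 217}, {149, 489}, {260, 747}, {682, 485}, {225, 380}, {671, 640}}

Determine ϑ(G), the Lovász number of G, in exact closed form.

103*cos(pi/103)/(cos(pi/103) + 1)

Vertex 789 has 2 neighbors: 685, 436.
Vertex 714 has 2 neighbors: 775, 939.
deg(313) = 2; N(313) = {103, 632}.
N(129) = {450, 538}, |N(129)| = 2.
Regular of degree 2 on 103 vertices: the odd cycle C_{103}.
A has 52 distinct eigenvalues ≈ [2.0, 1.9963, 1.9851, 1.9666, 1.9408, 1.9077, 1.8675, 1.8204, 1.7665, 1.7061, 1.6393, 1.5664, 1.4876, 1.4034, 1.3139, 1.2195, 1.1206, 1.0176, 0.9107, 0.8004, 0.6872, 0.5714, 0.4535, 0.3339, 0.2131, 0.0915, -0.0305, -0.1524, -0.2736, -0.3939, -0.5127, -0.6296, -0.7442, -0.856, -0.9646, -1.0696, -1.1706, -1.2673, -1.3593, -1.4462, -1.5277, -1.6036, -1.6735, -1.7371, -1.7943, -1.8448, -1.8885, -1.9251, -1.9546, -1.9768, -1.9916, -1.9991].
ϑ = −N·λ_min/(λ_max−λ_min) = −103·(-2*cos(pi/103))/(2−(-2*cos(pi/103))) = 103*cos(pi/103)/(cos(pi/103) + 1).
Numerically 51.488020.
Check 51 ≤ 103*cos(pi/103)/(cos(pi/103) + 1) ≤ 52: both strict.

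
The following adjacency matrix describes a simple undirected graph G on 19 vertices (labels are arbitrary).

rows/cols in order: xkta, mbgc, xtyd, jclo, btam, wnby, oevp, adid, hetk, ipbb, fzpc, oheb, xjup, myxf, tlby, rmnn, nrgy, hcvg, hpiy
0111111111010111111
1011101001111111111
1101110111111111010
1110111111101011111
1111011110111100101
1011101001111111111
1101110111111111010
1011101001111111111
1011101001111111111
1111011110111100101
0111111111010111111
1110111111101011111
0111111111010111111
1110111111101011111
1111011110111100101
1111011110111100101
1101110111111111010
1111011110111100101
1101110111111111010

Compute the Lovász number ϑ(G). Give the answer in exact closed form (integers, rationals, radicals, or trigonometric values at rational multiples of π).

N(mbgc) = {xkta, xtyd, jclo, btam, oevp, ipbb, fzpc, oheb, xjup, myxf, tlby, rmnn, nrgy, hcvg, hpiy}, |N(mbgc)| = 15.
Vertex btam has 14 neighbors: xkta, mbgc, xtyd, jclo, wnby, oevp, adid, hetk, fzpc, oheb, xjup, myxf, nrgy, hpiy.
deg(nrgy) = 15; N(nrgy) = {xkta, mbgc, jclo, btam, wnby, adid, hetk, ipbb, fzpc, oheb, xjup, myxf, tlby, rmnn, hcvg}.
Vertex hcvg has 14 neighbors: xkta, mbgc, xtyd, jclo, wnby, oevp, adid, hetk, fzpc, oheb, xjup, myxf, nrgy, hpiy.
5 parts of sizes [5, 4, 4, 3, 3]; α(G) = 5 = ϑ (perfect).
Numerically 5.000000.
5 ≤ 5 ≤ 5: collapsed.

5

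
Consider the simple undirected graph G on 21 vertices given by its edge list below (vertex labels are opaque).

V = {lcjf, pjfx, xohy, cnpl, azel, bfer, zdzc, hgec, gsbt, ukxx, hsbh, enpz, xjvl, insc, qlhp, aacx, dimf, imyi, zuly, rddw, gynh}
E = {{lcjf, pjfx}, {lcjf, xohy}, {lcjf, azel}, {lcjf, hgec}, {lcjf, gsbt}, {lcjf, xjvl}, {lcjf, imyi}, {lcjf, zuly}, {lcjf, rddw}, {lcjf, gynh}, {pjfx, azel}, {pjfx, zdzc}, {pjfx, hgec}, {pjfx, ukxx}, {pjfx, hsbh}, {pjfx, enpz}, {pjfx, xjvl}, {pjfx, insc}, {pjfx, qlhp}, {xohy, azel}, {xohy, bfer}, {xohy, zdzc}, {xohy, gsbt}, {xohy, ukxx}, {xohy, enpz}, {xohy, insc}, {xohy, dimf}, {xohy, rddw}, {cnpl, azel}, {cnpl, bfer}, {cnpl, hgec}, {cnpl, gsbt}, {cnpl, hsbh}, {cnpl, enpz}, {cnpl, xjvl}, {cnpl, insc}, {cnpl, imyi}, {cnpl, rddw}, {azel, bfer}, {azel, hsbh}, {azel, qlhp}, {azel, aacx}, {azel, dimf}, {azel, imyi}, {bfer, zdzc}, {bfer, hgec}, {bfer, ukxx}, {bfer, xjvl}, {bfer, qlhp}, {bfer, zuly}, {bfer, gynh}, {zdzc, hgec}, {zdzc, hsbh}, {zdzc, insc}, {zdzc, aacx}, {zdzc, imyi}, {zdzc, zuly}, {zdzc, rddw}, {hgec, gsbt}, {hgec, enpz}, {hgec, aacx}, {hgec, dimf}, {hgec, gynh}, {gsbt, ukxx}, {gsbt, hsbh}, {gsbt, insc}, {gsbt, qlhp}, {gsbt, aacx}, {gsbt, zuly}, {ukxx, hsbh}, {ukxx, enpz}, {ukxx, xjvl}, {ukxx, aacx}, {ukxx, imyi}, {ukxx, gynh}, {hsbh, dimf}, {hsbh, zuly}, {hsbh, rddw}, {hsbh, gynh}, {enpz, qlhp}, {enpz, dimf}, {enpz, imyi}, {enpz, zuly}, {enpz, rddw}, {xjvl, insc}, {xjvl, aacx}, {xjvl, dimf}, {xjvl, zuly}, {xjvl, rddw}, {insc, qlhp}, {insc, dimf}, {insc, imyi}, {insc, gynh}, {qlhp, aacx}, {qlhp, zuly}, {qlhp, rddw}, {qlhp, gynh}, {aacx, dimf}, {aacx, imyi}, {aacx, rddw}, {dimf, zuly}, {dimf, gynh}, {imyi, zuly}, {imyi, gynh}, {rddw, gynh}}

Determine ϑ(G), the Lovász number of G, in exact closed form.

6

N(imyi) = {lcjf, cnpl, azel, zdzc, ukxx, enpz, insc, aacx, zuly, gynh}, |N(imyi)| = 10.
N(azel) = {lcjf, pjfx, xohy, cnpl, bfer, hsbh, qlhp, aacx, dimf, imyi}, |N(azel)| = 10.
deg(zuly) = 10; N(zuly) = {lcjf, bfer, zdzc, gsbt, hsbh, enpz, xjvl, qlhp, dimf, imyi}.
N(cnpl) = {azel, bfer, hgec, gsbt, hsbh, enpz, xjvl, insc, imyi, rddw}, |N(cnpl)| = 10.
deg(v) = 10 for all v (|V|=21); this is K(7,2), the Kneser graph.
spec(A) ≈ [10.0, 1.0, -4.0] (distinct, 4 d.p.).
With N=21: ϑ(G) = 21·(-1*(-4))/(10−(-4)) = 6.
= 6.000000… (decimal).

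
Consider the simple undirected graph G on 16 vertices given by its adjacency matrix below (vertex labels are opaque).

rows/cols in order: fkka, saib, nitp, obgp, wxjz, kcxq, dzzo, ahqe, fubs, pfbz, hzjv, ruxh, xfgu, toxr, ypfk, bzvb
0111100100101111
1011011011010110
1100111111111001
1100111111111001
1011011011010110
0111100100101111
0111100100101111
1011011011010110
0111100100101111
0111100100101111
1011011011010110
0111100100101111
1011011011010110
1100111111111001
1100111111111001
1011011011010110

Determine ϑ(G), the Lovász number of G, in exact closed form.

6

Vertex saib has 10 neighbors: fkka, nitp, obgp, kcxq, dzzo, fubs, pfbz, ruxh, toxr, ypfk.
N(dzzo) = {saib, nitp, obgp, wxjz, ahqe, hzjv, xfgu, toxr, ypfk, bzvb}, |N(dzzo)| = 10.
N(obgp) = {fkka, saib, wxjz, kcxq, dzzo, ahqe, fubs, pfbz, hzjv, ruxh, xfgu, bzvb}, |N(obgp)| = 12.
deg(toxr) = 12; N(toxr) = {fkka, saib, wxjz, kcxq, dzzo, ahqe, fubs, pfbz, hzjv, ruxh, xfgu, bzvb}.
K_{6,6,4} (perfect); ϑ(G) = α(G) = max{6,6,4} = 6.
Numerically 6.0000.
Lovász sandwich 6 ≤ 6 ≤ 6: collapsed.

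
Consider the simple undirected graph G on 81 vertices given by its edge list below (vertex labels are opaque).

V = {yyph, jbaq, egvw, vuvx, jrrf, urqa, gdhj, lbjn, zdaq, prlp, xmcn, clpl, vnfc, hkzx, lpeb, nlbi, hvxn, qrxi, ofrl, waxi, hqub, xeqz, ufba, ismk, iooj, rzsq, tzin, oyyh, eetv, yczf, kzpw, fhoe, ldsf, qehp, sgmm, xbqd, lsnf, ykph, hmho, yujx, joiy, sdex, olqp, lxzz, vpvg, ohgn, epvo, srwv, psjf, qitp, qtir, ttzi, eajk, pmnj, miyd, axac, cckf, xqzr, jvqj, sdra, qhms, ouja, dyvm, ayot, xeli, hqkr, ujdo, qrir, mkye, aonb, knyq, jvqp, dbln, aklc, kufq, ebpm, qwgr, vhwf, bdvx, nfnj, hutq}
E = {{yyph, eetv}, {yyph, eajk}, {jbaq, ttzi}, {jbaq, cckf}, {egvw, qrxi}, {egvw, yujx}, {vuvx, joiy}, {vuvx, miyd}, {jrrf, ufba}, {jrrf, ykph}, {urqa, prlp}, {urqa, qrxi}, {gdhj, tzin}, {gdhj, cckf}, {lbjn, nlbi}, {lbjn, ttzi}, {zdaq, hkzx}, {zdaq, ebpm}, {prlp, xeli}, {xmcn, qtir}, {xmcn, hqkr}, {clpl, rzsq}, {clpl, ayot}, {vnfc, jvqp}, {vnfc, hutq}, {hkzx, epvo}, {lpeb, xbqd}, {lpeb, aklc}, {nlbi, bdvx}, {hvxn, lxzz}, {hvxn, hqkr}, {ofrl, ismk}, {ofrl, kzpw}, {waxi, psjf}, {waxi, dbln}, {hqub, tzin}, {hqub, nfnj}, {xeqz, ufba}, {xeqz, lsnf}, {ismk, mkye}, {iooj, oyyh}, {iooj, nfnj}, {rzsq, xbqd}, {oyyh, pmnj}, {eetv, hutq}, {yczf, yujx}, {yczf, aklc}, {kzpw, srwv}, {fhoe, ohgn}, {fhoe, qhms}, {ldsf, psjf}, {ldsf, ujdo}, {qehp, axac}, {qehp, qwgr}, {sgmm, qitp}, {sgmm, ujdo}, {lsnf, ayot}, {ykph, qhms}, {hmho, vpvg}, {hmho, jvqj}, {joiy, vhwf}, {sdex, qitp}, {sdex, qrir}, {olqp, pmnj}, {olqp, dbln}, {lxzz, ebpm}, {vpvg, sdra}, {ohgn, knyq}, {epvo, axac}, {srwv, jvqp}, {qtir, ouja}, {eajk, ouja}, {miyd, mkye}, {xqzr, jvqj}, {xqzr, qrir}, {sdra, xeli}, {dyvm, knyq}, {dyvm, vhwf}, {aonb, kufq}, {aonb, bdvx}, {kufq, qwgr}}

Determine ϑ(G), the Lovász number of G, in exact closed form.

81*cos(pi/81)/(cos(pi/81) + 1)

Vertex rzsq has 2 neighbors: clpl, xbqd.
deg(qrxi) = 2; N(qrxi) = {egvw, urqa}.
N(ufba) = {jrrf, xeqz}, |N(ufba)| = 2.
Vertex hmho has 2 neighbors: vpvg, jvqj.
Regular of degree 2 on 81 vertices: this is C_{81}, the 81-cycle.
spec(A) ≈ [2.0, 1.994, 1.976, 1.946, 1.904, 1.851, 1.787, 1.712, 1.627, 1.532, 1.428, 1.315, 1.194, 1.066, 0.932, 0.792, 0.647, 0.499, 0.347, 0.194, 0.039, -0.116, -0.271, -0.423, -0.574, -0.72, -0.863, -1.0, -1.131, -1.256, -1.372, -1.481, -1.581, -1.671, -1.751, -1.821, -1.879, -1.927, -1.963, -1.986, -1.998] (distinct, 3 d.p.).
−81·(-2*cos(pi/81)) / ((2)−(-2*cos(pi/81))) = 81*cos(pi/81)/(cos(pi/81) + 1) = ϑ(G).
= 40.4847653… (decimal).
α=40, χ(Ḡ)=41; ϑ=81*cos(pi/81)/(cos(pi/81) + 1) lies between (both strict).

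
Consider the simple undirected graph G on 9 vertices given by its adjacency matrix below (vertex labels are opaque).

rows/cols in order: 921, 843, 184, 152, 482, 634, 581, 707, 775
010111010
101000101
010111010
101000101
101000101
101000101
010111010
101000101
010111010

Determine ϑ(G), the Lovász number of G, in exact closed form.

5

N(581) = {843, 152, 482, 634, 707}, |N(581)| = 5.
deg(184) = 5; N(184) = {843, 152, 482, 634, 707}.
Vertex 707 has 4 neighbors: 921, 184, 581, 775.
N(921) = {843, 152, 482, 634, 707}, |N(921)| = 5.
K_{5,4} (perfect); ϑ(G) = α(G) = max{5,4} = 5.
Numerically 5.000000.
Lovász sandwich 5 ≤ 5 ≤ 5: collapsed.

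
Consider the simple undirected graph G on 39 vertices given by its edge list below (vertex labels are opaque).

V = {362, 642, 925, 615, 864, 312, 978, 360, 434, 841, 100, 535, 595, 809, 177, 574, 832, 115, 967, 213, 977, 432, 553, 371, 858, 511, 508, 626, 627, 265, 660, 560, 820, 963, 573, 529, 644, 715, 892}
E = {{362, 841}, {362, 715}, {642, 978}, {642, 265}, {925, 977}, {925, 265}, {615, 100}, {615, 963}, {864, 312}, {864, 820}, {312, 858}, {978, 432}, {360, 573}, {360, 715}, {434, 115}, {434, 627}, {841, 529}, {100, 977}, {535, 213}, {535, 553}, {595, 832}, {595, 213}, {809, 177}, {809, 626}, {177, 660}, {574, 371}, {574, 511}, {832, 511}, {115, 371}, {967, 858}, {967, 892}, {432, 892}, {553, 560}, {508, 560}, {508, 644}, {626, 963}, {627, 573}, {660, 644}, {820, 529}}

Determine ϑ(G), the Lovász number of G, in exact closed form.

Vertex 574 has 2 neighbors: 371, 511.
Vertex 925 has 2 neighbors: 977, 265.
N(967) = {858, 892}, |N(967)| = 2.
N(660) = {177, 644}, |N(660)| = 2.
2-regular, N=39; the odd cycle C_{39}.
The 20 distinct eigenvalues: [2.0, 1.9741, 1.89707, 1.77091, 1.59889, 1.38545, 1.13613, 0.85739, 0.55643, 0.24107, -0.08053, -0.40005, -0.70921, -1.0, -1.26489, -1.49702, -1.69038, -1.83996, -1.94188, -1.99351].
−39·(-2*cos(pi/39)) / ((2)−(-2*cos(pi/39))) = 39*cos(pi/39)/(cos(pi/39) + 1) = ϑ(G).
Numerically 19.46833.
19 ≤ 39*cos(pi/39)/(cos(pi/39) + 1) ≤ 20: both strict.

39*cos(pi/39)/(cos(pi/39) + 1)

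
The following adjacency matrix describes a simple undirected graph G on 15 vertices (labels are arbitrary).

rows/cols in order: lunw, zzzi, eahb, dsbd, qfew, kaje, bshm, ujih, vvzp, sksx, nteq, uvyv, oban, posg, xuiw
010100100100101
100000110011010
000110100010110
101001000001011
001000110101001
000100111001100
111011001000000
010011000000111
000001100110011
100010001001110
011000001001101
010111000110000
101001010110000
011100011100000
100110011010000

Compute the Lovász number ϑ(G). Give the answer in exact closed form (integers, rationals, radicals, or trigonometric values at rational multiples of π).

N(xuiw) = {lunw, dsbd, qfew, ujih, vvzp, nteq}, |N(xuiw)| = 6.
N(vvzp) = {kaje, bshm, sksx, nteq, posg, xuiw}, |N(vvzp)| = 6.
deg(oban) = 6; N(oban) = {lunw, eahb, kaje, ujih, sksx, nteq}.
Vertex zzzi has 6 neighbors: lunw, bshm, ujih, nteq, uvyv, posg.
6-regular, N=15; this is K(6,2), the Kneser graph.
Distinct eigenvalues (to 5 d.p.): [6.0, 1.0, -3.0].
Lovász (edge-transitive): ϑ = −15·(-3)/((6)−(-3)) = 5.
ϑ(G) ≈ 5.000000.

5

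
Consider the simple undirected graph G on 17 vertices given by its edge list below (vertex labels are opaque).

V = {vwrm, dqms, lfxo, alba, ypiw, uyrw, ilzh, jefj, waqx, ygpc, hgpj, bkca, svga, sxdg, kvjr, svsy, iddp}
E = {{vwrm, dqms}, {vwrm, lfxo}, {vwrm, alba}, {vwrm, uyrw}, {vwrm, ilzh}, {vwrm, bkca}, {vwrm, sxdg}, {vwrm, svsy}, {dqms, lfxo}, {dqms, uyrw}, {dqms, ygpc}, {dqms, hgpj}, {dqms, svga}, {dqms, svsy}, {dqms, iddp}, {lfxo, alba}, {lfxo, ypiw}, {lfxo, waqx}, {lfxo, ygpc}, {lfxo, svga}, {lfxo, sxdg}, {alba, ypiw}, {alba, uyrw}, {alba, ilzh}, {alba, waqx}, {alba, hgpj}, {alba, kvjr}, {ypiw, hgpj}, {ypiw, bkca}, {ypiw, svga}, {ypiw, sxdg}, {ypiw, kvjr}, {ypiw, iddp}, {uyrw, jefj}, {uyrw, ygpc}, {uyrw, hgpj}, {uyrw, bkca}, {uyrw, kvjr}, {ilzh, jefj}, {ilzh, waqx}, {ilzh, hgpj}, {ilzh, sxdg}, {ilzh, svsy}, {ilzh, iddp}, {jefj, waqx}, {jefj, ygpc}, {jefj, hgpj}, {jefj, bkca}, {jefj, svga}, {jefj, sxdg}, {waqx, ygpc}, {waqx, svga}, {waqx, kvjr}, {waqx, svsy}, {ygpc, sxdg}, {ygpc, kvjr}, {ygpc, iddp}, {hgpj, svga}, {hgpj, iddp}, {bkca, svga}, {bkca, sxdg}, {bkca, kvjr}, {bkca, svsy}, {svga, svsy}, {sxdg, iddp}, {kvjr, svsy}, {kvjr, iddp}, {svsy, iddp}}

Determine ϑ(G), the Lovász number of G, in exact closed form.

sqrt(17)

deg(uyrw) = 8; N(uyrw) = {vwrm, dqms, alba, jefj, ygpc, hgpj, bkca, kvjr}.
Vertex ilzh has 8 neighbors: vwrm, alba, jefj, waqx, hgpj, sxdg, svsy, iddp.
Vertex sxdg has 8 neighbors: vwrm, lfxo, ypiw, ilzh, jefj, ygpc, bkca, iddp.
deg(ygpc) = 8; N(ygpc) = {dqms, lfxo, uyrw, jefj, waqx, sxdg, kvjr, iddp}.
deg(v) = 8 for all v (|V|=17); Paley(17): SR with (k,λ,μ)=(8,3,4).
Distinct eigenvalues (to 4 d.p.): [8.0, 1.5616, -2.5616].
Lovász (edge-transitive): ϑ = −17·(-sqrt(17)/2 - 1/2)/((8)−(-sqrt(17)/2 - 1/2)) = sqrt(17).
= 4.1231… (decimal).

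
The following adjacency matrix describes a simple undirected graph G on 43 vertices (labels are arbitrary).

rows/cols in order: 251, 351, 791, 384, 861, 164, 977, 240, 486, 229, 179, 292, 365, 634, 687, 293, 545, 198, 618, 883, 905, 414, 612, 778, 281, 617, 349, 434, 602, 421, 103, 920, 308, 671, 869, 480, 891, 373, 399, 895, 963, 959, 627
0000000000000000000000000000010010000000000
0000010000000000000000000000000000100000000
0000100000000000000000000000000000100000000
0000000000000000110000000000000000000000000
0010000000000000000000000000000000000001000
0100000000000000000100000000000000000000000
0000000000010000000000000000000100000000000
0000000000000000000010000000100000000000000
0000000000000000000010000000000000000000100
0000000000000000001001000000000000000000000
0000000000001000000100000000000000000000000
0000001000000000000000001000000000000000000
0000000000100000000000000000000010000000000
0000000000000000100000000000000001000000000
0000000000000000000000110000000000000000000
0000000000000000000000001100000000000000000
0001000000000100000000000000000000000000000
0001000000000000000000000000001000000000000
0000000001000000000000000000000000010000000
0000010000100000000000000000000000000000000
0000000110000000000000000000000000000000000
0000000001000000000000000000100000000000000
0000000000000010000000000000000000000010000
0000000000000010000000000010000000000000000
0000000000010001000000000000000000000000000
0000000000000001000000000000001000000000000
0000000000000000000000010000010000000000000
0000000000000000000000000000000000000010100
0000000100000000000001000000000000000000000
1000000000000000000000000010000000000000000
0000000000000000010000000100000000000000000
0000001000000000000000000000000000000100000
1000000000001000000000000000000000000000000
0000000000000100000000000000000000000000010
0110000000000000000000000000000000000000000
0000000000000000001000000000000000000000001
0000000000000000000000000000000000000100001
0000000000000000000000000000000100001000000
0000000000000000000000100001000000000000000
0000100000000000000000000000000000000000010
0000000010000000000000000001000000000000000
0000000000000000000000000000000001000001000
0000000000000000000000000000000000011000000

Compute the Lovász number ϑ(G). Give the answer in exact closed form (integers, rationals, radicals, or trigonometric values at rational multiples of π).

43*cos(pi/43)/(cos(pi/43) + 1)

deg(229) = 2; N(229) = {618, 414}.
Vertex 618 has 2 neighbors: 229, 480.
Vertex 308 has 2 neighbors: 251, 365.
deg(612) = 2; N(612) = {687, 399}.
deg(v) = 2 for all v (|V|=43); this is C_{43}, the 43-cycle.
A has 22 distinct eigenvalues ≈ [2.0, 1.979, 1.915, 1.811, 1.668, 1.49, 1.279, 1.042, 0.782, 0.506, 0.219, -0.073, -0.363, -0.646, -0.914, -1.164, -1.388, -1.583, -1.744, -1.868, -1.952, -1.995].
λ_max=2, λ_min=-2*cos(pi/43); ϑ = −43·λ_min/(λ_max−λ_min) = 43*cos(pi/43)/(cos(pi/43) + 1).
≈ 21.471283746 (to 9 d.p.).
Check 21 ≤ 43*cos(pi/43)/(cos(pi/43) + 1) ≤ 22: both strict.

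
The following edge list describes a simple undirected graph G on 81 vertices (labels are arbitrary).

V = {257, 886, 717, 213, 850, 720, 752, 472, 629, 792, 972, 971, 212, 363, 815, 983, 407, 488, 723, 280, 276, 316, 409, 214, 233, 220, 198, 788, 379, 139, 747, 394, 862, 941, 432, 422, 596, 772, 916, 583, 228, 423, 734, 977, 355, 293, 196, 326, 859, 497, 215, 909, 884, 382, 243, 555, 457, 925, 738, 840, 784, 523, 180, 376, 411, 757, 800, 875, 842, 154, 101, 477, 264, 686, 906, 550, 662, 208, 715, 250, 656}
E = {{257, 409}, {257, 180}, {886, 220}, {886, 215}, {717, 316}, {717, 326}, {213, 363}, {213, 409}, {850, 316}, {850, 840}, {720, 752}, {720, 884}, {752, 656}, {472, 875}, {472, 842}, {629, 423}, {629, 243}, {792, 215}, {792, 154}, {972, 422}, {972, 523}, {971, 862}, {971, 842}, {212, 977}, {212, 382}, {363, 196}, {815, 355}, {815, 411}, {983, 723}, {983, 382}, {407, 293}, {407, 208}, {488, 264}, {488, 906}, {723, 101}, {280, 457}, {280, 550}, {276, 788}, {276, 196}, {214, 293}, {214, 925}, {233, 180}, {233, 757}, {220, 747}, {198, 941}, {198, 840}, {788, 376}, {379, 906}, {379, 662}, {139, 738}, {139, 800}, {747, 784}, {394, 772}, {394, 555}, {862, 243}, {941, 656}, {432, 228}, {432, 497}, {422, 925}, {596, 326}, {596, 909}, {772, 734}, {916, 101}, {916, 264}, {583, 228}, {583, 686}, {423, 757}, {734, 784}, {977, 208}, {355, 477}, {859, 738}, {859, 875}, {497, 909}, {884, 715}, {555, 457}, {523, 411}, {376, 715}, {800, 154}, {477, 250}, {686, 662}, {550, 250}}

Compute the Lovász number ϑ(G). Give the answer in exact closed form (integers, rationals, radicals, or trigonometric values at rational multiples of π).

deg(523) = 2; N(523) = {972, 411}.
Vertex 220 has 2 neighbors: 886, 747.
N(884) = {720, 715}, |N(884)| = 2.
Vertex 293 has 2 neighbors: 407, 214.
deg(v) = 2 for all v (|V|=81); connected 2-regular on 81 ⇒ C_{81}.
The 41 distinct eigenvalues: [2.0, 1.994, 1.976, 1.9461, 1.9045, 1.8514, 1.7873, 1.7123, 1.6271, 1.5321, 1.4279, 1.315, 1.1943, 1.0664, 0.9321, 0.7922, 0.6475, 0.4989, 0.3473, 0.1936, 0.0388, -0.1163, -0.2707, -0.4234, -0.5736, -0.7204, -0.8628, -1.0, -1.1312, -1.2556, -1.3725, -1.4811, -1.5808, -1.671, -1.7511, -1.8207, -1.8794, -1.9267, -1.9625, -1.9865, -1.9985].
−81·(-2*cos(pi/81)) / ((2)−(-2*cos(pi/81))) = 81*cos(pi/81)/(cos(pi/81) + 1) = ϑ(G).
ϑ(G) ≈ 40.484765310.
Sandwich: α(G)=40 ≤ ϑ(G)=81*cos(pi/81)/(cos(pi/81) + 1) ≤ χ(Ḡ)=41 (both strict).

81*cos(pi/81)/(cos(pi/81) + 1)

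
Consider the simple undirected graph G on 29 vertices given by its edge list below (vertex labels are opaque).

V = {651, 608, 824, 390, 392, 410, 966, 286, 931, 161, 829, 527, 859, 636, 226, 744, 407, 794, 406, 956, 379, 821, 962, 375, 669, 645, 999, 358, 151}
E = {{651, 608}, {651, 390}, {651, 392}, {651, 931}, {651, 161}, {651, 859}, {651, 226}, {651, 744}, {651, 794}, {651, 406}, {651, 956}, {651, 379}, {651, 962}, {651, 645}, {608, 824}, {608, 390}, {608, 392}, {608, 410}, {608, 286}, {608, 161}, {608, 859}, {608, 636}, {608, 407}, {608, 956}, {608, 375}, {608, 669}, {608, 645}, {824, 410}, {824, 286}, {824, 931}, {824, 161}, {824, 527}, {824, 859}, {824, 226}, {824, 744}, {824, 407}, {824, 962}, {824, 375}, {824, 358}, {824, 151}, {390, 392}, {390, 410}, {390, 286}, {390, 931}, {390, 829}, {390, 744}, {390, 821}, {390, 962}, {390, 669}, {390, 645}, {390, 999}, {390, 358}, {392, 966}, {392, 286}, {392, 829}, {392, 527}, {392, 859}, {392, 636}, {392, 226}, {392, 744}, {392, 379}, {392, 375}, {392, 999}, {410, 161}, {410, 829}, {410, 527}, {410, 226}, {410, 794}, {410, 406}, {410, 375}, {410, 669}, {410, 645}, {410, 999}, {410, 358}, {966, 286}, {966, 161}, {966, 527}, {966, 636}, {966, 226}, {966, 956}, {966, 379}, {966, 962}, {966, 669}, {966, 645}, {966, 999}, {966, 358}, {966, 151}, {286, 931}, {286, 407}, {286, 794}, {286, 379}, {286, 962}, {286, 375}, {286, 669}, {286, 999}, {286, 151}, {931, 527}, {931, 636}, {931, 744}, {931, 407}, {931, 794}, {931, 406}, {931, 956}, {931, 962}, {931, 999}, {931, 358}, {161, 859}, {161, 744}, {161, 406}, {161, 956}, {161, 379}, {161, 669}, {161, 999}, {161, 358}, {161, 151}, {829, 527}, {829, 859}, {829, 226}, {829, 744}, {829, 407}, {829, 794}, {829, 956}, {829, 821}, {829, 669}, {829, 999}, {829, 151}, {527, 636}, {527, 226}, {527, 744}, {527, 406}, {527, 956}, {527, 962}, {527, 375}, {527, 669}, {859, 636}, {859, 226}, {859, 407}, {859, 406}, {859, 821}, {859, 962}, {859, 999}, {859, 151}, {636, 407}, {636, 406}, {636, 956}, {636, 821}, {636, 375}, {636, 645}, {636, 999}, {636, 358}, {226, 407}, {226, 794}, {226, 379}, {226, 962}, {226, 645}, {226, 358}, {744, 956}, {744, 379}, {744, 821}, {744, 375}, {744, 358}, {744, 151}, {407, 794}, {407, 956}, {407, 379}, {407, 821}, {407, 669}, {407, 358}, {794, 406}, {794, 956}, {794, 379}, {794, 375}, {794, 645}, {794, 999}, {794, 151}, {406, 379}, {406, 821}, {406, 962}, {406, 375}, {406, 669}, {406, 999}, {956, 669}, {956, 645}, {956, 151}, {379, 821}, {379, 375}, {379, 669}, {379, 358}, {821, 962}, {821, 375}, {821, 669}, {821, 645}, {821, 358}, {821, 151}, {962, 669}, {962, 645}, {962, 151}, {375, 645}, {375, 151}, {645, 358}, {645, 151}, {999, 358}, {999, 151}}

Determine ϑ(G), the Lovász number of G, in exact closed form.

N(392) = {651, 608, 390, 966, 286, 829, 527, 859, 636, 226, 744, 379, 375, 999}, |N(392)| = 14.
Vertex 859 has 14 neighbors: 651, 608, 824, 392, 161, 829, 636, 226, 407, 406, 821, 962, 999, 151.
deg(151) = 14; N(151) = {824, 966, 286, 161, 829, 859, 744, 794, 956, 821, 962, 375, 645, 999}.
Vertex 608 has 14 neighbors: 651, 824, 390, 392, 410, 286, 161, 859, 636, 407, 956, 375, 669, 645.
14-regular, N=29; Paley(29): SR with (k,λ,μ)=(14,6,7).
The 3 distinct eigenvalues: [14.0, 2.192582, -3.192582].
Lovász (edge-transitive): ϑ = −29·(-sqrt(29)/2 - 1/2)/((14)−(-sqrt(29)/2 - 1/2)) = sqrt(29).
Numerically 5.3851648.

sqrt(29)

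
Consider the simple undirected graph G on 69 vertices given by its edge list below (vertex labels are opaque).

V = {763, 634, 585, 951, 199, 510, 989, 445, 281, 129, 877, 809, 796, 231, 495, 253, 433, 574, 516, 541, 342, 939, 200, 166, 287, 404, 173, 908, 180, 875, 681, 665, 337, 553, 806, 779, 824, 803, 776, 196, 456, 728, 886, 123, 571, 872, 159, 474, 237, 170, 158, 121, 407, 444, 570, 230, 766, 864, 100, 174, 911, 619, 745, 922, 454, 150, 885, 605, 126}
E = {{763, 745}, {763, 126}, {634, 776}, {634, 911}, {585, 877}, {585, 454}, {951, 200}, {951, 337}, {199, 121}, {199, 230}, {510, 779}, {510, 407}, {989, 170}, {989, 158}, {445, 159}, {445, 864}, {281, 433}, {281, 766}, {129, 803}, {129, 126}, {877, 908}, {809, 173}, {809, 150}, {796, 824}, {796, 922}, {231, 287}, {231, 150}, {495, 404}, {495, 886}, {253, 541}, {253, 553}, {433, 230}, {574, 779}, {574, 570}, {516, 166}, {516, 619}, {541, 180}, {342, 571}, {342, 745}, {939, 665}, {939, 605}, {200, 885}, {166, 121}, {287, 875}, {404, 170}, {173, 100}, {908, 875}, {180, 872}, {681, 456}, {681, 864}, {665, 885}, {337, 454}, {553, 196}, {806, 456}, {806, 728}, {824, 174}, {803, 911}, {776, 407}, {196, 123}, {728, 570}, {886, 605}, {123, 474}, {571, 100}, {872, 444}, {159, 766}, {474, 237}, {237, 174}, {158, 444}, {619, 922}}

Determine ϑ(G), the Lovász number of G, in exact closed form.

Vertex 200 has 2 neighbors: 951, 885.
deg(445) = 2; N(445) = {159, 864}.
deg(541) = 2; N(541) = {253, 180}.
N(237) = {474, 174}, |N(237)| = 2.
Regular of degree 2 on 69 vertices: this is C_{69}, the 69-cycle.
Distinct eigenvalues (to 5 d.p.): [2.0, 1.99171, 1.96692, 1.92583, 1.86879, 1.79626, 1.70884, 1.60726, 1.49237, 1.36511, 1.22653, 1.0778, 0.92013, 0.75484, 0.58329, 0.40691, 0.22716, 0.04553, -0.13648, -0.31737, -0.49562, -0.66976, -0.83835, -1.0, -1.15336, -1.29716, -1.43022, -1.55142, -1.65977, -1.75437, -1.83442, -1.89928, -1.9484, -1.98137, -1.99793].
λ_max=2, λ_min=-2*cos(pi/69); ϑ = −69·λ_min/(λ_max−λ_min) = 69*cos(pi/69)/(cos(pi/69) + 1).
ϑ(G) ≈ 34.482114.
α=34, χ(Ḡ)=35; ϑ=69*cos(pi/69)/(cos(pi/69) + 1) lies between (both strict).

69*cos(pi/69)/(cos(pi/69) + 1)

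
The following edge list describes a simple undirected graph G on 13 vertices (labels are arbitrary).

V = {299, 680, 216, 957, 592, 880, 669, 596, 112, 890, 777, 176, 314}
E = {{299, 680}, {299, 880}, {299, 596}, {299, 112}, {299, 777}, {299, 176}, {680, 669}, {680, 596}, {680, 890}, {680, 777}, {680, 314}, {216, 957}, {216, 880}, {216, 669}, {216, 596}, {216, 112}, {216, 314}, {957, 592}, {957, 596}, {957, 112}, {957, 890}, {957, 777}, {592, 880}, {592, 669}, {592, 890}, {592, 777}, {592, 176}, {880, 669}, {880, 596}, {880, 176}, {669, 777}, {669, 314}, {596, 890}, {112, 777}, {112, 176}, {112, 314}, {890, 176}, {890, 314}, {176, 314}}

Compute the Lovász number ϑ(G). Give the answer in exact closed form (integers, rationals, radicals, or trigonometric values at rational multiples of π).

N(957) = {216, 592, 596, 112, 890, 777}, |N(957)| = 6.
Vertex 112 has 6 neighbors: 299, 216, 957, 777, 176, 314.
Vertex 216 has 6 neighbors: 957, 880, 669, 596, 112, 314.
Vertex 880 has 6 neighbors: 299, 216, 592, 669, 596, 176.
Regular of degree 6 on 13 vertices: SR(13,6,2,3) — a Paley graph.
A has 3 distinct eigenvalues ≈ [6.0, 1.3028, -2.3028].
−13·(-sqrt(13)/2 - 1/2) / ((6)−(-sqrt(13)/2 - 1/2)) = sqrt(13) = ϑ(G).
≈ 3.60555128 (to 8 d.p.).

sqrt(13)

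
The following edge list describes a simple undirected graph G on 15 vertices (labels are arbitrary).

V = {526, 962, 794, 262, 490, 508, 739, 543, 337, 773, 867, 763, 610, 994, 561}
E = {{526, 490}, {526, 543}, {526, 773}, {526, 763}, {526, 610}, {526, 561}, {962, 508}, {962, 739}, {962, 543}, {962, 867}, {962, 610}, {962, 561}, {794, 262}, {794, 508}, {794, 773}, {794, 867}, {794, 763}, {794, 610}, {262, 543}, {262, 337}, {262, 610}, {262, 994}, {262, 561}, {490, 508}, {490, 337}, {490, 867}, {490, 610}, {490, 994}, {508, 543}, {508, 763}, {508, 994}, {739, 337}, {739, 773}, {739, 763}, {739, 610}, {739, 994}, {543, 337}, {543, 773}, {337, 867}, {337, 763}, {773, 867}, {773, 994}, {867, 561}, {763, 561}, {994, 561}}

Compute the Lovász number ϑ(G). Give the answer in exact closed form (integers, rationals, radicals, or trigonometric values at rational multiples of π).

N(262) = {794, 543, 337, 610, 994, 561}, |N(262)| = 6.
N(867) = {962, 794, 490, 337, 773, 561}, |N(867)| = 6.
N(739) = {962, 337, 773, 763, 610, 994}, |N(739)| = 6.
deg(763) = 6; N(763) = {526, 794, 508, 739, 337, 561}.
deg(v) = 6 for all v (|V|=15); Kneser-type, 2-subsets of [6].
Distinct eigenvalues (to 5 d.p.): [6.0, 1.0, -3.0].
λ_max=6, λ_min=-3; ϑ = −15·λ_min/(λ_max−λ_min) = 5.
ϑ(G) ≈ 5.00000000.

5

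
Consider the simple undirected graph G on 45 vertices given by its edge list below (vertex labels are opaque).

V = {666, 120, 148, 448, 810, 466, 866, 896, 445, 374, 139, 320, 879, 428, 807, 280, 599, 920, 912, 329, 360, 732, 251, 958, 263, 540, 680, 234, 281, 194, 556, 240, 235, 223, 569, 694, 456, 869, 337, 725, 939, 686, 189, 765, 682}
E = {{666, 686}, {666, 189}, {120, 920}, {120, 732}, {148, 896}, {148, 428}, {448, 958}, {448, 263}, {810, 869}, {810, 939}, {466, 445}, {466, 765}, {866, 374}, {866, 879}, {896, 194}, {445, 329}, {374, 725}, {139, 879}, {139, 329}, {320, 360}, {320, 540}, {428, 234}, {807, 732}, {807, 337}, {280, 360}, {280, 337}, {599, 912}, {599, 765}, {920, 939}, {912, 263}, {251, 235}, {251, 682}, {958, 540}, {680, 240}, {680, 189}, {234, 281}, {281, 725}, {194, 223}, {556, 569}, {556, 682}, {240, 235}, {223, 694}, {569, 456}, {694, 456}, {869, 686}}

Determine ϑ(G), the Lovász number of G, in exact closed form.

deg(189) = 2; N(189) = {666, 680}.
deg(694) = 2; N(694) = {223, 456}.
deg(320) = 2; N(320) = {360, 540}.
deg(148) = 2; N(148) = {896, 428}.
Regular of degree 2 on 45 vertices: the odd cycle C_{45}.
A has 23 distinct eigenvalues ≈ [2.0, 1.98054, 1.92252, 1.82709, 1.6961, 1.53209, 1.33826, 1.11839, 0.87674, 0.61803, 0.3473, 0.0698, -0.20906, -0.48384, -0.74921, -1.0, -1.23132, -1.43868, -1.61803, -1.7659, -1.87939, -1.9563, -1.99513].
With N=45: ϑ(G) = 45·(-(-1)*2*cos(pi/45))/(2−(-2*cos(pi/45))) = 45*cos(pi/45)/(cos(pi/45) + 1).
Numerically 22.4725621.
22 ≤ 45*cos(pi/45)/(cos(pi/45) + 1) ≤ 23: both strict.

45*cos(pi/45)/(cos(pi/45) + 1)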